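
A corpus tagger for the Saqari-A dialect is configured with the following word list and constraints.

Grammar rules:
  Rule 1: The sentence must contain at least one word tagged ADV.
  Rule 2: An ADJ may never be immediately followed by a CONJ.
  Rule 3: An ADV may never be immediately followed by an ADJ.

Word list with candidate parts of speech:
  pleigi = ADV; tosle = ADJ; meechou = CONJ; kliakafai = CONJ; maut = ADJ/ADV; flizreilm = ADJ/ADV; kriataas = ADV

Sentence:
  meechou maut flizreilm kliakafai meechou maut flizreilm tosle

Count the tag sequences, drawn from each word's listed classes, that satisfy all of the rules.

2

Candidates per position — 1:meechou {CONJ}; 2:maut {ADJ,ADV}; 3:flizreilm {ADJ,ADV}; 4:kliakafai {CONJ}; 5:meechou {CONJ}; 6:maut {ADJ,ADV}; 7:flizreilm {ADJ,ADV}; 8:tosle {ADJ}.
There are 16 candidate sequences in total.
The sequences that satisfy every rule: CONJ ADJ ADV CONJ CONJ ADJ ADJ ADJ; CONJ ADV ADV CONJ CONJ ADJ ADJ ADJ.
Count = 2.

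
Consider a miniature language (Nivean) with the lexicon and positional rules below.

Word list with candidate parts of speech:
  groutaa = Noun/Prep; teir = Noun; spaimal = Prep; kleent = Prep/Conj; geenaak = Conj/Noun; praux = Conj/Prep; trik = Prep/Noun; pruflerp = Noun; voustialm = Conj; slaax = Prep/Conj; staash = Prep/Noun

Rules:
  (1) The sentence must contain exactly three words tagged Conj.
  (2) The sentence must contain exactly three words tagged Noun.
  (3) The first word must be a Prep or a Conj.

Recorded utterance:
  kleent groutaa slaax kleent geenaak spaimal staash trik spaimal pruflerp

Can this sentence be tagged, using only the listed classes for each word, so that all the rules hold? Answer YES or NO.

Candidates per position — 1:kleent {Prep,Conj}; 2:groutaa {Noun,Prep}; 3:slaax {Prep,Conj}; 4:kleent {Prep,Conj}; 5:geenaak {Conj,Noun}; 6:spaimal {Prep}; 7:staash {Prep,Noun}; 8:trik {Prep,Noun}; 9:spaimal {Prep}; 10:pruflerp {Noun}.
One satisfying assignment: Prep Noun Conj Conj Conj Prep Prep Noun Prep Noun.
Verifying each rule — rule 1 holds; rule 2 holds; rule 3 holds.

YES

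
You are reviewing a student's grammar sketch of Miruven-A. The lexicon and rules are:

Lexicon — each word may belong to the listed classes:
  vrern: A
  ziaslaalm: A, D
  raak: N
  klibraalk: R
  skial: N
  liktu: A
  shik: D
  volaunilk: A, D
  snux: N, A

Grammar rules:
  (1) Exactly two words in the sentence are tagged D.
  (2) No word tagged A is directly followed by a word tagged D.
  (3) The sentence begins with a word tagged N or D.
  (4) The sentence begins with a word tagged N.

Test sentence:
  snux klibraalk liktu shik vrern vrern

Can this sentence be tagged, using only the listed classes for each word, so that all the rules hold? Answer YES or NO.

Candidates per position — 1:snux {N,A}; 2:klibraalk {R}; 3:liktu {A}; 4:shik {D}; 5:vrern {A}; 6:vrern {A}.
Rule 1 cannot be satisfied by any choice of tags from the lexicon.
So there is no consistent tagging.

NO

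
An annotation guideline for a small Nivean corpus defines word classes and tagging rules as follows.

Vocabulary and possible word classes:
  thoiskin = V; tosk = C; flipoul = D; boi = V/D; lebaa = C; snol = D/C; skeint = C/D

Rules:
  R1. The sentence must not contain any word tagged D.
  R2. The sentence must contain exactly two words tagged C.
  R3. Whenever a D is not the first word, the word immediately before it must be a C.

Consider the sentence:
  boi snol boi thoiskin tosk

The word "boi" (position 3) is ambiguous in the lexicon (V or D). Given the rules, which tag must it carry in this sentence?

Candidates per position — 1:boi {V,D}; 2:snol {D,C}; 3:boi {V,D}; 4:thoiskin {V}; 5:tosk {C}.
Position 1: tagging it D would leave rule 1 unsatisfiable, so it must be V.
Position 2: tagging it D would leave rule 1 unsatisfiable, so it must be C.
Position 3: tagging it D would leave rule 1 unsatisfiable, so it must be V.
The unique satisfying tagging is: V C V V C.
Rule-by-rule: rule 1 satisfied; rule 2 satisfied; rule 3 satisfied.

V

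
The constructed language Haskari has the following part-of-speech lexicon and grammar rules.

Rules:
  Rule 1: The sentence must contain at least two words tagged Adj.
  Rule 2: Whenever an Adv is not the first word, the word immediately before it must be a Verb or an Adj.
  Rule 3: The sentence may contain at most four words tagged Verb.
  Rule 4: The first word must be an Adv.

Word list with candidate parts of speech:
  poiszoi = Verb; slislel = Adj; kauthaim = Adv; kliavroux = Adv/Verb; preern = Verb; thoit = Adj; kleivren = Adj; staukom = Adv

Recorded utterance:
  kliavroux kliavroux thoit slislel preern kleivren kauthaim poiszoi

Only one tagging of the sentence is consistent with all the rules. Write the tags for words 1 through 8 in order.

Adv Verb Adj Adj Verb Adj Adv Verb

Candidates per position — 1:kliavroux {Adv,Verb}; 2:kliavroux {Adv,Verb}; 3:thoit {Adj}; 4:slislel {Adj}; 5:preern {Verb}; 6:kleivren {Adj}; 7:kauthaim {Adv}; 8:poiszoi {Verb}.
Word 1 cannot be Verb — rule 4 would then fail for every completion. It is Adv.
Word 2 cannot be Adv — rule 2 would then fail for every completion. It is Verb.
The unique satisfying tagging is: Adv Verb Adj Adj Verb Adj Adv Verb.
Verifying each rule — rule 1 ok; rule 2 ok; rule 3 ok; rule 4 ok.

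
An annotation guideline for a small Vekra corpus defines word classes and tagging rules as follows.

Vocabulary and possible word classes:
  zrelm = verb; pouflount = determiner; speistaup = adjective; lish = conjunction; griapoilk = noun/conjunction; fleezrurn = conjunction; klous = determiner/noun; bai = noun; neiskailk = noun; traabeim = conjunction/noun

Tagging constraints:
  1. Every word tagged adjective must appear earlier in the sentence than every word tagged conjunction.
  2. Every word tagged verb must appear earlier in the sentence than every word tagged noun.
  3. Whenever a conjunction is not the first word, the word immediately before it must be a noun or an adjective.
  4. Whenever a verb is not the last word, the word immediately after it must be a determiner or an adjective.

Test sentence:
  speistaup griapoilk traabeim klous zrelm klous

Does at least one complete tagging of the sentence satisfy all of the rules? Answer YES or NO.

Candidates per position — 1:speistaup {adjective}; 2:griapoilk {noun,conjunction}; 3:traabeim {conjunction,noun}; 4:klous {determiner,noun}; 5:zrelm {verb}; 6:klous {determiner,noun}.
Every candidate sequence violates at least one rule; no consistent tagging exists.

NO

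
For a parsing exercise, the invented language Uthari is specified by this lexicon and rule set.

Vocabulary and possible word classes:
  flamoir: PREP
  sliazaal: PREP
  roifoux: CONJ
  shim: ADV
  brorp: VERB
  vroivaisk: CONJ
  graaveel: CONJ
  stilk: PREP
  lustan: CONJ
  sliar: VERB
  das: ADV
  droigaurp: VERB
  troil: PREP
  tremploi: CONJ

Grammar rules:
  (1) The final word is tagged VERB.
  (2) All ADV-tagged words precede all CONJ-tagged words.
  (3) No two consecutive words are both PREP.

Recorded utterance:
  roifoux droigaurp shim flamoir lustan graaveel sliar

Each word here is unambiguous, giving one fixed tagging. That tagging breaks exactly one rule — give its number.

Fixed tagging: CONJ VERB ADV PREP CONJ CONJ VERB.
Rule check: R1 pass, R2 fail, R3 pass.
Only rule 2 fails.

2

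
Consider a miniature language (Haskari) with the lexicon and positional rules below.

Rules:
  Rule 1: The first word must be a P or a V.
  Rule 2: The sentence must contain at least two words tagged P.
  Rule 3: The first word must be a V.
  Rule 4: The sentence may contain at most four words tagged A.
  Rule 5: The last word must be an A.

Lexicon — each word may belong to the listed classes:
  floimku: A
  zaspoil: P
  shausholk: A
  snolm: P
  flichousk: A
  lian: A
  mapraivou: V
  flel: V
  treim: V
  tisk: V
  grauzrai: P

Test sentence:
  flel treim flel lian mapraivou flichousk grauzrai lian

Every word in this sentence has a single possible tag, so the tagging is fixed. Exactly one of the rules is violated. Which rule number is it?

Fixed tagging: V V V A V A P A.
Rule check: R1 ✓, R2 ✗, R3 ✓, R4 ✓, R5 ✓.
Only rule 2 fails.

2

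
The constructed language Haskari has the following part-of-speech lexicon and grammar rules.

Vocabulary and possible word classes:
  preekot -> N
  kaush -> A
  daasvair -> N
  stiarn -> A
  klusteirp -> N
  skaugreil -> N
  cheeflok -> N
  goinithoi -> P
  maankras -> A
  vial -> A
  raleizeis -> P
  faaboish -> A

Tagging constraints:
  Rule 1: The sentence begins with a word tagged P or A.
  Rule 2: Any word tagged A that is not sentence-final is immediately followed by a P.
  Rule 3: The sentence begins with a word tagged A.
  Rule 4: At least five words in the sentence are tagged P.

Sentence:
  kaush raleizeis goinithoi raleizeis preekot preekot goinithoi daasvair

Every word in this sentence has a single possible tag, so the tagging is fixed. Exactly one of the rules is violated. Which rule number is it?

4

Fixed tagging: A P P P N N P N.
Applying the rules: R1 holds, R2 holds, R3 holds, R4 violated.
Only rule 4 fails.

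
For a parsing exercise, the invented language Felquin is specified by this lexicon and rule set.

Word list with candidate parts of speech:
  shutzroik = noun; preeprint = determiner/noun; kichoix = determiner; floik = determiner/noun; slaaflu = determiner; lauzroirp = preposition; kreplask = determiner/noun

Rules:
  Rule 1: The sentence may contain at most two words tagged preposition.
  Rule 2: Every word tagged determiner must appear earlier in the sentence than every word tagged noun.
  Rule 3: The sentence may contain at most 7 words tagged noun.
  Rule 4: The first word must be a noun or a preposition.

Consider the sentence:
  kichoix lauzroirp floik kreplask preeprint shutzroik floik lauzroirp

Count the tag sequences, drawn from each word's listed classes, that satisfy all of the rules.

0

Candidates per position — 1:kichoix {determiner}; 2:lauzroirp {preposition}; 3:floik {determiner,noun}; 4:kreplask {determiner,noun}; 5:preeprint {determiner,noun}; 6:shutzroik {noun}; 7:floik {determiner,noun}; 8:lauzroirp {preposition}.
There are 16 candidate sequences in total.
Rule 4 cannot be satisfied by any choice of tags from the lexicon.
So there is no consistent tagging.
Count = 0.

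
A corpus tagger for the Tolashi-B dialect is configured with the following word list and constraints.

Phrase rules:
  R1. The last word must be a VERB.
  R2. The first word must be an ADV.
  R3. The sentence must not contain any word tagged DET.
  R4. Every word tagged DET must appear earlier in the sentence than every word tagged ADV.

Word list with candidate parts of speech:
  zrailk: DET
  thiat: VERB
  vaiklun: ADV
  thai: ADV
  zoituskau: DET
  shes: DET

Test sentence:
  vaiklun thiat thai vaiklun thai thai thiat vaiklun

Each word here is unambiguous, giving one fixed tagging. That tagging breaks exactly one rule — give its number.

Fixed tagging: ADV VERB ADV ADV ADV ADV VERB ADV.
Applying the rules: R1 ✗, R2 ✓, R3 ✓, R4 ✓.
Only rule 1 fails.

1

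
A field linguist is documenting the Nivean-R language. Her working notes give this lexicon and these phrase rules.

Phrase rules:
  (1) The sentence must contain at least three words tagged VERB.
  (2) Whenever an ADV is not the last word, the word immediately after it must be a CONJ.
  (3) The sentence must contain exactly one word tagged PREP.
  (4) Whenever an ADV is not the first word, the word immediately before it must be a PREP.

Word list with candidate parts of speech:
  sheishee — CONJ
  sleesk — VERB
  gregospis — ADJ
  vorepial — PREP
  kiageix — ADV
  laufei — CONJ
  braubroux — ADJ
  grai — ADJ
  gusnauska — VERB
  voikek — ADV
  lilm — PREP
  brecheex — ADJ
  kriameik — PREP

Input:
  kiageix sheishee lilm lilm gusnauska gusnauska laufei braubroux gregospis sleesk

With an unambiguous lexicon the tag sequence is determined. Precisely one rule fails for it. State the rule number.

Fixed tagging: ADV CONJ PREP PREP VERB VERB CONJ ADJ ADJ VERB.
Checking each rule: R1 holds, R2 holds, R3 violated, R4 holds.
Only rule 3 fails.

3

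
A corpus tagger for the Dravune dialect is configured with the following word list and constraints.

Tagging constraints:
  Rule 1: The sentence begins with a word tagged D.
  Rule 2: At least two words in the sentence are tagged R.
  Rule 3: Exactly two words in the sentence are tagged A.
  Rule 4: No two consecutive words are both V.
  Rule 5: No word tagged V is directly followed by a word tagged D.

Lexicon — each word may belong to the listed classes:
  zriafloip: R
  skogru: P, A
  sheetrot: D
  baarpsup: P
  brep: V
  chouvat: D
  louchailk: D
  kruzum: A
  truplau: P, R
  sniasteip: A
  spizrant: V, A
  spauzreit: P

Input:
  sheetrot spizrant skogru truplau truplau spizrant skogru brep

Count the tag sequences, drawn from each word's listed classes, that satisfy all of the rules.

Candidates per position — 1:sheetrot {D}; 2:spizrant {V,A}; 3:skogru {P,A}; 4:truplau {P,R}; 5:truplau {P,R}; 6:spizrant {V,A}; 7:skogru {P,A}; 8:brep {V}.
There are 64 candidate sequences in total.
Checking each against the rules leaves 6 sequences.
Count = 6.

6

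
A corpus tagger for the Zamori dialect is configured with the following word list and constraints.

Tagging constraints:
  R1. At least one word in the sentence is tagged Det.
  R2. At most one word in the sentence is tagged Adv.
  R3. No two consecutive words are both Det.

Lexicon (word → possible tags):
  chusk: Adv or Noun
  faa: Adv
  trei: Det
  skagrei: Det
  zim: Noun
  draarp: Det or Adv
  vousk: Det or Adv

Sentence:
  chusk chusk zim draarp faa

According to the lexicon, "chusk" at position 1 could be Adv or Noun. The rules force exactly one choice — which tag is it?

Noun

Candidates per position — 1:chusk {Adv,Noun}; 2:chusk {Adv,Noun}; 3:zim {Noun}; 4:draarp {Det,Adv}; 5:faa {Adv}.
Position 1: tagging it Adv would leave rule 2 unsatisfiable, so it must be Noun.
Position 2: tagging it Adv would leave rule 2 unsatisfiable, so it must be Noun.
Position 4: tagging it Adv would leave rule 1 unsatisfiable, so it must be Det.
The unique satisfying tagging is: Noun Noun Noun Det Adv.
Rule-by-rule: rule 1 satisfied; rule 2 satisfied; rule 3 satisfied.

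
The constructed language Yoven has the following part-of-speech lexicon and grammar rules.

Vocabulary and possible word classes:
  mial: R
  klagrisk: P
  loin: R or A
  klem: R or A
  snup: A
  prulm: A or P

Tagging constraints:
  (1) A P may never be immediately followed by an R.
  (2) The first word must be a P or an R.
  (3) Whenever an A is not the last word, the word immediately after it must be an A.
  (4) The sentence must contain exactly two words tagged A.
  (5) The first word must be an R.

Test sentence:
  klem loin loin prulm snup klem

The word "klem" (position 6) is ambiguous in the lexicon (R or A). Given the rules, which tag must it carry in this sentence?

A

Candidates per position — 1:klem {R,A}; 2:loin {R,A}; 3:loin {R,A}; 4:prulm {A,P}; 5:snup {A}; 6:klem {R,A}.
Position 1: A is ruled out by rule 2; that leaves R.
Position 6: R is ruled out by rule 3; that leaves A.
Position 2: A is ruled out by rule 4; that leaves R.
Position 3: A is ruled out by rule 4; that leaves R.
Position 4: A is ruled out by rule 4; that leaves P.
The unique satisfying tagging is: R R R P A A.
Rule-by-rule: rule 1 satisfied; rule 2 satisfied; rule 3 satisfied; rule 4 satisfied; rule 5 satisfied.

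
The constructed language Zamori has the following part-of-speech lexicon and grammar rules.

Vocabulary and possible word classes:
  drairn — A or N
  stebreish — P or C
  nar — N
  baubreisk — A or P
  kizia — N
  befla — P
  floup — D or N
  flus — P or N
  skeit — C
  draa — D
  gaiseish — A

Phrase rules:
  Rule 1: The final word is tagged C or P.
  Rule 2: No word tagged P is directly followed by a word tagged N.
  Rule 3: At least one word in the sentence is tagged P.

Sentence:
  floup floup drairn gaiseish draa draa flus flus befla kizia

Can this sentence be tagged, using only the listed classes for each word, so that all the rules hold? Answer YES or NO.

Candidates per position — 1:floup {D,N}; 2:floup {D,N}; 3:drairn {A,N}; 4:gaiseish {A}; 5:draa {D}; 6:draa {D}; 7:flus {P,N}; 8:flus {P,N}; 9:befla {P}; 10:kizia {N}.
Rule 1 cannot be satisfied by any choice of tags from the lexicon.
So there is no consistent tagging.

NO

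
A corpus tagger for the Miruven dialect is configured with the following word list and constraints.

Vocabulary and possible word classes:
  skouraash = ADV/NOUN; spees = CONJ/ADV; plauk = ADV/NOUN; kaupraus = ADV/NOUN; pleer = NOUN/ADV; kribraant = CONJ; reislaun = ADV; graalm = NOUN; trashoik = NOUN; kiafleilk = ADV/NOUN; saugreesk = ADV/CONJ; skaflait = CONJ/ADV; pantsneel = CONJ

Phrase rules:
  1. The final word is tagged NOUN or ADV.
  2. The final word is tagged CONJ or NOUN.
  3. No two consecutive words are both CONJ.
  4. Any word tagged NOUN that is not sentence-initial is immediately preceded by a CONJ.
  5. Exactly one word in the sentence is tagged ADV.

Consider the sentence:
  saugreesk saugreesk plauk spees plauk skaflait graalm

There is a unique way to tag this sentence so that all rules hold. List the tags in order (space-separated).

Candidates per position — 1:saugreesk {ADV,CONJ}; 2:saugreesk {ADV,CONJ}; 3:plauk {ADV,NOUN}; 4:spees {CONJ,ADV}; 5:plauk {ADV,NOUN}; 6:skaflait {CONJ,ADV}; 7:graalm {NOUN}.
Word 6 cannot be ADV — rule 4 would then fail for every completion. It is CONJ.
The remaining ambiguous positions (1, 2, 3, 4, 5) are resolved jointly — only one combination satisfies every rule.
The unique satisfying tagging is: ADV CONJ NOUN CONJ NOUN CONJ NOUN.
Check: rule 1 holds; rule 2 holds; rule 3 holds; rule 4 holds; rule 5 holds.

ADV CONJ NOUN CONJ NOUN CONJ NOUN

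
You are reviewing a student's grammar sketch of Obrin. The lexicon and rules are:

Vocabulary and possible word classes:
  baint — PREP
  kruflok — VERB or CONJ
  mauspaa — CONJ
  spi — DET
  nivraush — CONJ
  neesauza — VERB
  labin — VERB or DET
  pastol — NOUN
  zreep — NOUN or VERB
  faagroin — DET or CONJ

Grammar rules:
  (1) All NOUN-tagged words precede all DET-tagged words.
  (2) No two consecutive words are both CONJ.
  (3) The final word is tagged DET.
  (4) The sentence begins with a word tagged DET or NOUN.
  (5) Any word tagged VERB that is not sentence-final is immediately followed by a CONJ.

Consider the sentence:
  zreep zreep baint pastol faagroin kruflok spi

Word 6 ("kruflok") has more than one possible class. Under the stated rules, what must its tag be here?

Candidates per position — 1:zreep {NOUN,VERB}; 2:zreep {NOUN,VERB}; 3:baint {PREP}; 4:pastol {NOUN}; 5:faagroin {DET,CONJ}; 6:kruflok {VERB,CONJ}; 7:spi {DET}.
At position 1, choosing VERB makes rule 4 impossible to satisfy; hence NOUN.
At position 2, choosing VERB makes rule 5 impossible to satisfy; hence NOUN.
At position 6, choosing VERB makes rule 5 impossible to satisfy; hence CONJ.
At position 5, choosing CONJ makes rule 2 impossible to satisfy; hence DET.
The only consistent sequence is: NOUN NOUN PREP NOUN DET CONJ DET.
Rule-by-rule: rule 1 satisfied; rule 2 satisfied; rule 3 satisfied; rule 4 satisfied; rule 5 satisfied.

CONJ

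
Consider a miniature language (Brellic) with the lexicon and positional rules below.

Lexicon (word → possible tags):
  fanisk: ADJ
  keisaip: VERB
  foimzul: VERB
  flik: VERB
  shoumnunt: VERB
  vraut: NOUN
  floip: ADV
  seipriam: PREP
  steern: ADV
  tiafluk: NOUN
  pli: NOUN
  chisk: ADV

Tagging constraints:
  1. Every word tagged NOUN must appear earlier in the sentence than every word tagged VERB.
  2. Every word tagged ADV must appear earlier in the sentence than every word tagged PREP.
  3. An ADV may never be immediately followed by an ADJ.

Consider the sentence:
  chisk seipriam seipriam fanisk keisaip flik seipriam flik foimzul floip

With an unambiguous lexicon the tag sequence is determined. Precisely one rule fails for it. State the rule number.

Fixed tagging: ADV PREP PREP ADJ VERB VERB PREP VERB VERB ADV.
Rule check: R1 pass, R2 fail, R3 pass.
Only rule 2 fails.

2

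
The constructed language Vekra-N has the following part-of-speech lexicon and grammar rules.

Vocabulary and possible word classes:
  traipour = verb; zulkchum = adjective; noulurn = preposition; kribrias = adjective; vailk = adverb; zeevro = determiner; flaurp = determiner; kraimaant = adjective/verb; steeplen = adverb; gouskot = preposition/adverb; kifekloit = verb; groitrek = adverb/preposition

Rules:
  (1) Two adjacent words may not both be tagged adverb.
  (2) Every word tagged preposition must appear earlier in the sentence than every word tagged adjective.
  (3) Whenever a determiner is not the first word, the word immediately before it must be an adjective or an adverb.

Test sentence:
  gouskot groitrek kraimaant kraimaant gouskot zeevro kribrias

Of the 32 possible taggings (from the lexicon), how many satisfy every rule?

Candidates per position — 1:gouskot {preposition,adverb}; 2:groitrek {adverb,preposition}; 3:kraimaant {adjective,verb}; 4:kraimaant {adjective,verb}; 5:gouskot {preposition,adverb}; 6:zeevro {determiner}; 7:kribrias {adjective}.
There are 32 candidate sequences in total.
Checking each against the rules leaves 12 sequences.
Count = 12.

12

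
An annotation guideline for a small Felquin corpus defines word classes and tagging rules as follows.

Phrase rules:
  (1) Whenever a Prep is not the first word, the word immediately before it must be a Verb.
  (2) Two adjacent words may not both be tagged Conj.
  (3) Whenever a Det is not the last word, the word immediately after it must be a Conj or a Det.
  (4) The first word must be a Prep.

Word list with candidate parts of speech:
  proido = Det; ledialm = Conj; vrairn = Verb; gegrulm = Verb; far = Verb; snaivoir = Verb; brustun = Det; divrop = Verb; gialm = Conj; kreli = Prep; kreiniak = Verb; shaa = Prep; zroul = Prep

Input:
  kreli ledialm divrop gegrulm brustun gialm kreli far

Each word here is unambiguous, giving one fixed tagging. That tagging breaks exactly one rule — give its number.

Fixed tagging: Prep Conj Verb Verb Det Conj Prep Verb.
Applying the rules: R1 fails, R2 ok, R3 ok, R4 ok.
Only rule 1 fails.

1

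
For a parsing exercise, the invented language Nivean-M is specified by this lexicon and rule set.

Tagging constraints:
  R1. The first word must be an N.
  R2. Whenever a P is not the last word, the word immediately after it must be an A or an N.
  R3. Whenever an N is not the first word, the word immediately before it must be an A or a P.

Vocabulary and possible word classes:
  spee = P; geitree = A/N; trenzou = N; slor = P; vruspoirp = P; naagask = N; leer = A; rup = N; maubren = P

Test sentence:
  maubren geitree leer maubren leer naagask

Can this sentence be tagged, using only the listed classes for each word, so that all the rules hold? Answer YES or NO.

Candidates per position — 1:maubren {P}; 2:geitree {A,N}; 3:leer {A}; 4:maubren {P}; 5:leer {A}; 6:naagask {N}.
Rule 1 cannot be satisfied by any choice of tags from the lexicon.
So there is no consistent tagging.

NO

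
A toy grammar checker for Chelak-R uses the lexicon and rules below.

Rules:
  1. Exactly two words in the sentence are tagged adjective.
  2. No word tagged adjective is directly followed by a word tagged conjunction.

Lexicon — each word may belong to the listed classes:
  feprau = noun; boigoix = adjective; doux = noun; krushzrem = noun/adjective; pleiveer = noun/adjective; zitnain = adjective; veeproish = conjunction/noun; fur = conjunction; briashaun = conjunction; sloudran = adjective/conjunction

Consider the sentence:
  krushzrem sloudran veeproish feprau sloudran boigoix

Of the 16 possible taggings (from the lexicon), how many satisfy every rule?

Candidates per position — 1:krushzrem {noun,adjective}; 2:sloudran {adjective,conjunction}; 3:veeproish {conjunction,noun}; 4:feprau {noun}; 5:sloudran {adjective,conjunction}; 6:boigoix {adjective}.
There are 16 candidate sequences in total.
The sequences that satisfy every rule: noun adjective noun noun conjunction adjective; noun conjunction conjunction noun adjective adjective; noun conjunction noun noun adjective adjective.
Count = 3.

3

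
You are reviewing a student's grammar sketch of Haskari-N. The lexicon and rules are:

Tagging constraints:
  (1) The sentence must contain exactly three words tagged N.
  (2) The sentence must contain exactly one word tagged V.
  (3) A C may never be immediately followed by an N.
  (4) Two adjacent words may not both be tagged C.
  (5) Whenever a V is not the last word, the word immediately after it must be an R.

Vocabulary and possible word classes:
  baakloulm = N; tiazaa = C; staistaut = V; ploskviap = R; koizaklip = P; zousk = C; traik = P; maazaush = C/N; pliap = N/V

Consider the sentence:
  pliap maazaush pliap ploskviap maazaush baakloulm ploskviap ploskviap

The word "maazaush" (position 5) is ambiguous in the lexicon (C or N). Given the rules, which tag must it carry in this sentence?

N

Candidates per position — 1:pliap {N,V}; 2:maazaush {C,N}; 3:pliap {N,V}; 4:ploskviap {R}; 5:maazaush {C,N}; 6:baakloulm {N}; 7:ploskviap {R}; 8:ploskviap {R}.
Position 1: V is ruled out by rule 5; that leaves N.
Position 3: N is ruled out by rule 2; that leaves V.
Position 5: C is ruled out by rule 3; that leaves N.
Position 2: N is ruled out by rule 1; that leaves C.
The only consistent sequence is: N C V R N N R R.
Rule-by-rule: rule 1 satisfied; rule 2 satisfied; rule 3 satisfied; rule 4 satisfied; rule 5 satisfied.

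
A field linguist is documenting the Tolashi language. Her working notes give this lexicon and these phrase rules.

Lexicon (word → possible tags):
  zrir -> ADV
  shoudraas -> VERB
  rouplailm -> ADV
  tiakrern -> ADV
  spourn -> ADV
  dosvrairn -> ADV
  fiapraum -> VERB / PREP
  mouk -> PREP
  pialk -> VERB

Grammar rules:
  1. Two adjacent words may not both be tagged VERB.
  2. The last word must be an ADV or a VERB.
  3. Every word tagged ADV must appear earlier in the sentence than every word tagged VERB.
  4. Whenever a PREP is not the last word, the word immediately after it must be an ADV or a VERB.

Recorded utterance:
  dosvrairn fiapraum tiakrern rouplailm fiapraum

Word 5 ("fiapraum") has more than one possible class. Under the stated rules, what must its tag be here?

VERB

Candidates per position — 1:dosvrairn {ADV}; 2:fiapraum {VERB,PREP}; 3:tiakrern {ADV}; 4:rouplailm {ADV}; 5:fiapraum {VERB,PREP}.
Position 2: VERB is ruled out by rule 3; that leaves PREP.
Position 5: PREP is ruled out by rule 2; that leaves VERB.
So the tagging must be: ADV PREP ADV ADV VERB.
Verifying each rule — rule 1 holds; rule 2 holds; rule 3 holds; rule 4 holds.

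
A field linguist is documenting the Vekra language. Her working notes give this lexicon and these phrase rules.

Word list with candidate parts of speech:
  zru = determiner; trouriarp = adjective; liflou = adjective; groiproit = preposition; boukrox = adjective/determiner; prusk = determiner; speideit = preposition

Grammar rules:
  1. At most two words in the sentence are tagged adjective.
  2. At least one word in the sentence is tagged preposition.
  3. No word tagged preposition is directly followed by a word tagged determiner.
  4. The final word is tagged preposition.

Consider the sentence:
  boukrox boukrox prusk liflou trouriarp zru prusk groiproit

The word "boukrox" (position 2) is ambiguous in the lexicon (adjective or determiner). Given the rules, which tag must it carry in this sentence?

Candidates per position — 1:boukrox {adjective,determiner}; 2:boukrox {adjective,determiner}; 3:prusk {determiner}; 4:liflou {adjective}; 5:trouriarp {adjective}; 6:zru {determiner}; 7:prusk {determiner}; 8:groiproit {preposition}.
Word 1 cannot be adjective — rule 1 would then fail for every completion. It is determiner.
Word 2 cannot be adjective — rule 1 would then fail for every completion. It is determiner.
The only consistent sequence is: determiner determiner determiner adjective adjective determiner determiner preposition.
Verifying each rule — rule 1 ok; rule 2 ok; rule 3 ok; rule 4 ok.

determiner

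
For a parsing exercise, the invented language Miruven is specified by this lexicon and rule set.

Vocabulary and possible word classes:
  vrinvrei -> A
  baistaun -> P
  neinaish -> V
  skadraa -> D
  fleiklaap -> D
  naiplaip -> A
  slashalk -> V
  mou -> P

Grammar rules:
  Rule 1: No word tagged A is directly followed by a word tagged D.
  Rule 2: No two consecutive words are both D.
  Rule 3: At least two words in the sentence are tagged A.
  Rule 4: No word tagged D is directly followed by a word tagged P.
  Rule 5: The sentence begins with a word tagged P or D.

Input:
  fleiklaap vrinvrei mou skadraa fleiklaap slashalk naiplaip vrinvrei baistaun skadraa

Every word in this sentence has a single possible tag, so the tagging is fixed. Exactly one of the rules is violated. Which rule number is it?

2

Fixed tagging: D A P D D V A A P D.
Applying the rules: R1 ok, R2 fails, R3 ok, R4 ok, R5 ok.
Only rule 2 fails.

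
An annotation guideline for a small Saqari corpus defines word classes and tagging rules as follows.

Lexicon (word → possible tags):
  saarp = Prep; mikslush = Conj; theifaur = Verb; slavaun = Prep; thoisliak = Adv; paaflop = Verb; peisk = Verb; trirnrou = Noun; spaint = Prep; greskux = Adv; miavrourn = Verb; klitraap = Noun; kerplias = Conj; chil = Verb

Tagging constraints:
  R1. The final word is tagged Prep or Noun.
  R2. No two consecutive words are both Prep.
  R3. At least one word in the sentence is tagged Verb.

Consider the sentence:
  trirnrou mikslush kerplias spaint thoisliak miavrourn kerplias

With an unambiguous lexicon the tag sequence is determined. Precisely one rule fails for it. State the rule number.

Fixed tagging: Noun Conj Conj Prep Adv Verb Conj.
Rule check: R1 ✗, R2 ✓, R3 ✓.
Only rule 1 fails.

1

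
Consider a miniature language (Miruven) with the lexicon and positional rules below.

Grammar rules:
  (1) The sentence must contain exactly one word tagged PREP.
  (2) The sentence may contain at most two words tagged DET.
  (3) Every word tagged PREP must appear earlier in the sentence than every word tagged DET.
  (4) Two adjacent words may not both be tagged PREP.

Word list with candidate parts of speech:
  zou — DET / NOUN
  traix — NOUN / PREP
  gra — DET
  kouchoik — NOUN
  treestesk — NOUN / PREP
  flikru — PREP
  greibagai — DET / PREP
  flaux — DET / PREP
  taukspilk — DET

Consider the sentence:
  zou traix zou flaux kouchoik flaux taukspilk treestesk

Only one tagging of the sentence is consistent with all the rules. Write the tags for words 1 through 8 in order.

Candidates per position — 1:zou {DET,NOUN}; 2:traix {NOUN,PREP}; 3:zou {DET,NOUN}; 4:flaux {DET,PREP}; 5:kouchoik {NOUN}; 6:flaux {DET,PREP}; 7:taukspilk {DET}; 8:treestesk {NOUN,PREP}.
Position 8: PREP is ruled out by rule 3; that leaves NOUN.
The remaining ambiguous positions (1, 2, 3, 4, 6) are resolved jointly — only one combination satisfies every rule.
The unique satisfying tagging is: NOUN NOUN NOUN PREP NOUN DET DET NOUN.
Checking: rule 1 holds; rule 2 holds; rule 3 holds; rule 4 holds.

NOUN NOUN NOUN PREP NOUN DET DET NOUN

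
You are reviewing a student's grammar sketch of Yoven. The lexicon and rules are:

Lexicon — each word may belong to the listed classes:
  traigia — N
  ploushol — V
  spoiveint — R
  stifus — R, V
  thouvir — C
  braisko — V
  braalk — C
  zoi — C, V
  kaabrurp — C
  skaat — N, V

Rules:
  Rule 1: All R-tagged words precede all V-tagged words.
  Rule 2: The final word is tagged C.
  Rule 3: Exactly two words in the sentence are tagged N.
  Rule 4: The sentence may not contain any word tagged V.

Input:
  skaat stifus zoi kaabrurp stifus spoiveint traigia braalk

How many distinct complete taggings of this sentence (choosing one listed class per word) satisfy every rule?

Candidates per position — 1:skaat {N,V}; 2:stifus {R,V}; 3:zoi {C,V}; 4:kaabrurp {C}; 5:stifus {R,V}; 6:spoiveint {R}; 7:traigia {N}; 8:braalk {C}.
There are 16 candidate sequences in total.
The sequences that satisfy every rule: N R C C R R N C.
Count = 1.

1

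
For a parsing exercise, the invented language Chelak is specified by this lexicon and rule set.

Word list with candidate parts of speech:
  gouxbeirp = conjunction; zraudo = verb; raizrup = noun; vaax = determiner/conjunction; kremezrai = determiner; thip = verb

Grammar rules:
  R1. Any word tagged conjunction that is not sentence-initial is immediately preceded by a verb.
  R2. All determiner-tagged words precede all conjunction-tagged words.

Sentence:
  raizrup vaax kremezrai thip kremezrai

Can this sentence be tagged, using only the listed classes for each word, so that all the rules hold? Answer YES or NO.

Candidates per position — 1:raizrup {noun}; 2:vaax {determiner,conjunction}; 3:kremezrai {determiner}; 4:thip {verb}; 5:kremezrai {determiner}.
One satisfying assignment: noun determiner determiner verb determiner.
Check: rule 1 satisfied; rule 2 satisfied.

YES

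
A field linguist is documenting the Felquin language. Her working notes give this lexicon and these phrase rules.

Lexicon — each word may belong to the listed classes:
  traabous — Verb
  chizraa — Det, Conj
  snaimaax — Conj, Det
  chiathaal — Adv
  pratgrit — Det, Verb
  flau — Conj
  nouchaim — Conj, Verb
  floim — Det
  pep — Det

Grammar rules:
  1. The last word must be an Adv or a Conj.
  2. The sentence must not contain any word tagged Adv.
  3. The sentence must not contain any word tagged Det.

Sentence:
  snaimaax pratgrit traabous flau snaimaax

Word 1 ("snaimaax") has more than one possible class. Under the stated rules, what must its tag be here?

Conj

Candidates per position — 1:snaimaax {Conj,Det}; 2:pratgrit {Det,Verb}; 3:traabous {Verb}; 4:flau {Conj}; 5:snaimaax {Conj,Det}.
Word 1 cannot be Det — rule 3 would then fail for every completion. It is Conj.
Word 2 cannot be Det — rule 3 would then fail for every completion. It is Verb.
Word 5 cannot be Det — rule 1 would then fail for every completion. It is Conj.
The unique satisfying tagging is: Conj Verb Verb Conj Conj.
Checking: rule 1 satisfied; rule 2 satisfied; rule 3 satisfied.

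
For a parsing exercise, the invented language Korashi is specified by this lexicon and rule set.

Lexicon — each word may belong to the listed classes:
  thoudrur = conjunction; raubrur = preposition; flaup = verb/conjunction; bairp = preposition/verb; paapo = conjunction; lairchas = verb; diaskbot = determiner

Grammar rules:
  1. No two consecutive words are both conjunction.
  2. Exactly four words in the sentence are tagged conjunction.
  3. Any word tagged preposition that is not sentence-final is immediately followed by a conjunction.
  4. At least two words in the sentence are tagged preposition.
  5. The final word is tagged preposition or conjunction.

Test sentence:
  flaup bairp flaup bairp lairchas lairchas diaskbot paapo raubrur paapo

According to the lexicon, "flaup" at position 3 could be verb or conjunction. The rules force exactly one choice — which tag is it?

conjunction

Candidates per position — 1:flaup {verb,conjunction}; 2:bairp {preposition,verb}; 3:flaup {verb,conjunction}; 4:bairp {preposition,verb}; 5:lairchas {verb}; 6:lairchas {verb}; 7:diaskbot {determiner}; 8:paapo {conjunction}; 9:raubrur {preposition}; 10:paapo {conjunction}.
At position 1, choosing verb makes rule 2 impossible to satisfy; hence conjunction.
At position 3, choosing verb makes rule 2 impossible to satisfy; hence conjunction.
At position 4, choosing preposition makes rule 3 impossible to satisfy; hence verb.
At position 2, choosing verb makes rule 4 impossible to satisfy; hence preposition.
That leaves exactly one tagging: conjunction preposition conjunction verb verb verb determiner conjunction preposition conjunction.
Rule-by-rule: rule 1 ok; rule 2 ok; rule 3 ok; rule 4 ok; rule 5 ok.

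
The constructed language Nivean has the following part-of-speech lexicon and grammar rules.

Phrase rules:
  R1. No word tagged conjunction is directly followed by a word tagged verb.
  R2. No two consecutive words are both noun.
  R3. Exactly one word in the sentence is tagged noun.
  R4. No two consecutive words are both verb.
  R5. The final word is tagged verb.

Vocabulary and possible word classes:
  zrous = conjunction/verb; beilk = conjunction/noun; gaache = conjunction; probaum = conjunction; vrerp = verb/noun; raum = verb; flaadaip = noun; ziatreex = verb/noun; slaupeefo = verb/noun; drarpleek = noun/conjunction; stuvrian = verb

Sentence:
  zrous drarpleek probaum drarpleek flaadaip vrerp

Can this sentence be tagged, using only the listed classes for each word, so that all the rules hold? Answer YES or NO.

Candidates per position — 1:zrous {conjunction,verb}; 2:drarpleek {noun,conjunction}; 3:probaum {conjunction}; 4:drarpleek {noun,conjunction}; 5:flaadaip {noun}; 6:vrerp {verb,noun}.
One satisfying assignment: verb conjunction conjunction conjunction noun verb.
Check: rule 1 satisfied; rule 2 satisfied; rule 3 satisfied; rule 4 satisfied; rule 5 satisfied.

YES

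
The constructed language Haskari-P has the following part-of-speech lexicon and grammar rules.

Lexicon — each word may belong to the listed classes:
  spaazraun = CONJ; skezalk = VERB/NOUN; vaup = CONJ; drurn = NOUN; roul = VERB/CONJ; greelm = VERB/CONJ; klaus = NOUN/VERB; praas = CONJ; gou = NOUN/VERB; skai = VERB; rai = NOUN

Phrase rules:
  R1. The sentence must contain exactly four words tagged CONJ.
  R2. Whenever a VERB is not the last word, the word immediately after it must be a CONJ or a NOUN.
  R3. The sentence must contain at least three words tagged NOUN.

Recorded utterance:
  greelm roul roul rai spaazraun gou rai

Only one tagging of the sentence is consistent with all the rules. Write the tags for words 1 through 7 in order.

Candidates per position — 1:greelm {VERB,CONJ}; 2:roul {VERB,CONJ}; 3:roul {VERB,CONJ}; 4:rai {NOUN}; 5:spaazraun {CONJ}; 6:gou {NOUN,VERB}; 7:rai {NOUN}.
Position 1: tagging it VERB would leave rule 1 unsatisfiable, so it must be CONJ.
Position 2: tagging it VERB would leave rule 1 unsatisfiable, so it must be CONJ.
Position 3: tagging it VERB would leave rule 1 unsatisfiable, so it must be CONJ.
Position 6: tagging it VERB would leave rule 3 unsatisfiable, so it must be NOUN.
The unique satisfying tagging is: CONJ CONJ CONJ NOUN CONJ NOUN NOUN.
Check: rule 1 ✓; rule 2 ✓; rule 3 ✓.

CONJ CONJ CONJ NOUN CONJ NOUN NOUN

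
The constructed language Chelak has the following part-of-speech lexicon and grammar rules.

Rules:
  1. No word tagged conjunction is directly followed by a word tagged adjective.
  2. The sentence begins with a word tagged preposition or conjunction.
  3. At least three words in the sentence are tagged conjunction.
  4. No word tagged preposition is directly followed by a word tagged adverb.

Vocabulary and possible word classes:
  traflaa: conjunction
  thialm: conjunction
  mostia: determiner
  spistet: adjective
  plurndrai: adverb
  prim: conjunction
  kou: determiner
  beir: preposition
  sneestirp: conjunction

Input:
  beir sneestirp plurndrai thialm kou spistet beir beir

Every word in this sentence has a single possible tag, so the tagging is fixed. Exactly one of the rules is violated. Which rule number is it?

3

Fixed tagging: preposition conjunction adverb conjunction determiner adjective preposition preposition.
Applying the rules: R1 ok, R2 ok, R3 fails, R4 ok.
Only rule 3 fails.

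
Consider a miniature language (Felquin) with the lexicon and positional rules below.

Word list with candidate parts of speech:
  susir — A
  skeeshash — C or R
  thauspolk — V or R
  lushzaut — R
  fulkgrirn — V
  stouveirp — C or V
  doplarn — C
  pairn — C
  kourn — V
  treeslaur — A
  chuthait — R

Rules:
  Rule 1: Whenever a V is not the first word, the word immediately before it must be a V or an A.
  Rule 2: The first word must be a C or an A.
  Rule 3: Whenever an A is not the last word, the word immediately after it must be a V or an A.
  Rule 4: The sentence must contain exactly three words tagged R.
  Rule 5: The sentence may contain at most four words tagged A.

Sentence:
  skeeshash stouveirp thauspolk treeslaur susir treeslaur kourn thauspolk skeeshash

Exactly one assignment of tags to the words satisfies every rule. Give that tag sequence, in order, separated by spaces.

C C R A A A V R R

Candidates per position — 1:skeeshash {C,R}; 2:stouveirp {C,V}; 3:thauspolk {V,R}; 4:treeslaur {A}; 5:susir {A}; 6:treeslaur {A}; 7:kourn {V}; 8:thauspolk {V,R}; 9:skeeshash {C,R}.
At position 1, choosing R makes rule 2 impossible to satisfy; hence C.
At position 2, choosing V makes rule 1 impossible to satisfy; hence C.
At position 3, choosing V makes rule 1 impossible to satisfy; hence R.
At position 8, choosing V makes rule 4 impossible to satisfy; hence R.
At position 9, choosing C makes rule 4 impossible to satisfy; hence R.
The unique satisfying tagging is: C C R A A A V R R.
Checking: rule 1 ok; rule 2 ok; rule 3 ok; rule 4 ok; rule 5 ok.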